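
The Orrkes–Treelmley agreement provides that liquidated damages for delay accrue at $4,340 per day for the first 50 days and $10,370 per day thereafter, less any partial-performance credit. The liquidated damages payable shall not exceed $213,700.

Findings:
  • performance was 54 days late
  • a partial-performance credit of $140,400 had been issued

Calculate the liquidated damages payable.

First 50 days: 50 × $4,340 = $217,000
Remaining days: (54 − 50) × $10,370 = $41,480
Accrued per-day damages: $217,000 + $41,480 = $258,480
Less partial-performance credit: $258,480 − $140,400 = $118,080
Cap at $213,700: $118,080 is within the cap, no reduction.

$118,080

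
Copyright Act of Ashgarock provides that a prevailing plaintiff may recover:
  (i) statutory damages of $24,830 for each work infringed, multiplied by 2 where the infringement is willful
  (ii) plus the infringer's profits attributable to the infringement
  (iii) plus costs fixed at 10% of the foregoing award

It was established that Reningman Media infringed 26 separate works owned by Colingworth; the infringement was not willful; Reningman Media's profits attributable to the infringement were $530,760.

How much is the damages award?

Statutory damages: 26 × $24,830 = $645,580
Infringement not willful: no ×2 enhancement.
Combined award: $645,580 + $530,760 = $1,176,340
Costs: 10% of $1,176,340 = $117,634
Award plus costs: $1,176,340 + $117,634 = $1,293,974

$1,293,974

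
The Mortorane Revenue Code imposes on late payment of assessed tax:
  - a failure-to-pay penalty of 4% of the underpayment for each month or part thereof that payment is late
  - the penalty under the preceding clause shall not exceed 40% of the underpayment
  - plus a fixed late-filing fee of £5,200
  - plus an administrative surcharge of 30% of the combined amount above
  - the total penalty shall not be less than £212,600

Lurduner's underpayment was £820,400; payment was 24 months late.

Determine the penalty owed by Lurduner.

Penalty: £433,368

Accrued rate: 4% × 24 = 96%, capped at 40% → 40%
Failure-to-pay penalty: 40% of £820,400 = £328,160
Penalty before surcharge: £328,160 + £5,200 = £333,360
Administrative surcharge: 30% of £333,360 = £100,008
Total penalty: £333,360 + £100,008 = £433,368
Minimum £212,600: £433,368 meets the minimum, no increase.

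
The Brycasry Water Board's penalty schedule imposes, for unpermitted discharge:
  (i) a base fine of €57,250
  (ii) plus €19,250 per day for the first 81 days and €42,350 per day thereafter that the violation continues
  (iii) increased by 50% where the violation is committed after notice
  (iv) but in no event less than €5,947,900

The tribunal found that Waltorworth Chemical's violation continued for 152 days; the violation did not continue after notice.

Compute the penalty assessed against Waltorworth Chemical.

€5,947,900

First 81 days: 81 × €19,250 = €1,559,250
Remaining days: (152 − 81) × €42,350 = €3,006,850
Per-day component: €1,559,250 + €3,006,850 = €4,566,100
Base plus per-day: €57,250 + €4,566,100 = €4,623,350
The violation did not continue after notice: no 50% increase.
Minimum €5,947,900: €4,623,350 is below the minimum → €5,947,900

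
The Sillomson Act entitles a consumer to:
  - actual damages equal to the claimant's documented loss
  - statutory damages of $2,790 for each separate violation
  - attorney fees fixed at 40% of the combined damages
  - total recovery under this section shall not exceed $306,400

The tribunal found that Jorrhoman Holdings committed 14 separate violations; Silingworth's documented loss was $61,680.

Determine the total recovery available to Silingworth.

Total recovery: $141,036

Statutory damages: 14 × $2,790 = $39,060
Combined damages: $61,680 + $39,060 = $100,740
Attorney fees: 40% of $100,740 = $40,296
Total before cap: $100,740 + $40,296 = $141,036
Cap at $306,400: $141,036 is within the cap, no reduction.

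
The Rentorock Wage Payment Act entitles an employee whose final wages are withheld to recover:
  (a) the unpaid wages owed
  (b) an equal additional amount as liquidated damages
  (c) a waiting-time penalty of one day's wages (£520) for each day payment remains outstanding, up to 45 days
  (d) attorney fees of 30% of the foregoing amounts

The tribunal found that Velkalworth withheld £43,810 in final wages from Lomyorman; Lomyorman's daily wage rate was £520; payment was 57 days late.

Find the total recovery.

Liquidated damages (equal amount): £43,810
Penalty days: min(57, 45) = 45
Waiting-time penalty: 45 × £520 = £23,400
Subtotal: £43,810 + £43,810 + £23,400 = £111,020
Attorney fees: 30% of £111,020 = £33,306
Total award: £111,020 + £33,306 = £144,326

£144,326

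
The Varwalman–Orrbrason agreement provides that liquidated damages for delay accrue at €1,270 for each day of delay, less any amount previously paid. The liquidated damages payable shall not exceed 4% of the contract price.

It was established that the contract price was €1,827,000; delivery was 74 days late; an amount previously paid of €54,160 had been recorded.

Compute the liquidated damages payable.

€39,820

Per-day damages: 74 × €1,270 = €93,980
Less amount previously paid: €93,980 − €54,160 = €39,820
Cap: 4% of €1,827,000 = €73,080
Cap at €73,080: €39,820 is within the cap, no reduction.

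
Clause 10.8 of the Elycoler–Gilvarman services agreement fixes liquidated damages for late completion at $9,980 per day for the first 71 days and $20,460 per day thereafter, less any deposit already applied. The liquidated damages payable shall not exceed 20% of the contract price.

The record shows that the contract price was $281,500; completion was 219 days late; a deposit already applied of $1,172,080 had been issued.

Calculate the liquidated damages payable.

$56,300

First 71 days: 71 × $9,980 = $708,580
Remaining days: (219 − 71) × $20,460 = $3,028,080
Accrued per-day damages: $708,580 + $3,028,080 = $3,736,660
Less deposit already applied: $3,736,660 − $1,172,080 = $2,564,580
Cap: 20% of $281,500 = $56,300
Cap at $56,300: $2,564,580 exceeds the cap → $56,300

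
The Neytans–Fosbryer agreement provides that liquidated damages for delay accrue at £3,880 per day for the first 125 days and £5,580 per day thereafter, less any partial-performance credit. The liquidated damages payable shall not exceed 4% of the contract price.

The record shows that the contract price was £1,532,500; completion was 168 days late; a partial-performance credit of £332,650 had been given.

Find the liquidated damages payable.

First 125 days: 125 × £3,880 = £485,000
Remaining days: (168 − 125) × £5,580 = £239,940
Accrued per-day damages: £485,000 + £239,940 = £724,940
Less partial-performance credit: £724,940 − £332,650 = £392,290
Cap: 4% of £1,532,500 = £61,300
Cap at £61,300: £392,290 exceeds the cap → £61,300

£61,300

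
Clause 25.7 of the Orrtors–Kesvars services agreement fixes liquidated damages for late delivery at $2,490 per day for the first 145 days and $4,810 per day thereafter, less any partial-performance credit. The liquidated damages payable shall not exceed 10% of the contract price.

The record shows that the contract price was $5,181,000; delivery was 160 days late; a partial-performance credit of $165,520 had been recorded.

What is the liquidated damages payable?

First 145 days: 145 × $2,490 = $361,050
Remaining days: (160 − 145) × $4,810 = $72,150
Accrued per-day damages: $361,050 + $72,150 = $433,200
Less partial-performance credit: $433,200 − $165,520 = $267,680
Cap: 10% of $5,181,000 = $518,100
Cap at $518,100: $267,680 is within the cap, no reduction.

Liquidated damages: $267,680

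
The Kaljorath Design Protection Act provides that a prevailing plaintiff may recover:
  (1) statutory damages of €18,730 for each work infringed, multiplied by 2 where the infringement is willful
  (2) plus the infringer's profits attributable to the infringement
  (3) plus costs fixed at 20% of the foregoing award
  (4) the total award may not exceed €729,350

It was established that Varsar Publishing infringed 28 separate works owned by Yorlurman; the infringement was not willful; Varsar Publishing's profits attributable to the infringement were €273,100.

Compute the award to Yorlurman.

€729,350

Statutory damages: 28 × €18,730 = €524,440
Infringement not willful: no ×2 enhancement.
Combined award: €524,440 + €273,100 = €797,540
Costs: 20% of €797,540 = €159,508
Award plus costs: €797,540 + €159,508 = €957,048
Cap at €729,350: €957,048 exceeds the cap → €729,350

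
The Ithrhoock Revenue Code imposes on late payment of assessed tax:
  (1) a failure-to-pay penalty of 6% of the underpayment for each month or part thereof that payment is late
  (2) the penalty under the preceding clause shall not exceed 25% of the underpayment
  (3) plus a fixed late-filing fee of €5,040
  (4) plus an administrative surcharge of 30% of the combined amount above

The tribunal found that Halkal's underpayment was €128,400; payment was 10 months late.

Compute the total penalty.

€48,282

Accrued rate: 6% × 10 = 60%, capped at 25% → 25%
Failure-to-pay penalty: 25% of €128,400 = €32,100
Penalty before surcharge: €32,100 + €5,040 = €37,140
Administrative surcharge: 30% of €37,140 = €11,142
Total penalty: €37,140 + €11,142 = €48,282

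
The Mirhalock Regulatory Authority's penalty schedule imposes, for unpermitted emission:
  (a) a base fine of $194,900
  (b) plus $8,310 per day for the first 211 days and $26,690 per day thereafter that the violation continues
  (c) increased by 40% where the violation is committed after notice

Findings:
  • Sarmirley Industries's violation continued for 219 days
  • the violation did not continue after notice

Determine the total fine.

Civil penalty: $2,161,830

First 211 days: 211 × $8,310 = $1,753,410
Remaining days: (219 − 211) × $26,690 = $213,520
Per-day component: $1,753,410 + $213,520 = $1,966,930
Base plus per-day: $194,900 + $1,966,930 = $2,161,830
The violation did not continue after notice: no 40% increase.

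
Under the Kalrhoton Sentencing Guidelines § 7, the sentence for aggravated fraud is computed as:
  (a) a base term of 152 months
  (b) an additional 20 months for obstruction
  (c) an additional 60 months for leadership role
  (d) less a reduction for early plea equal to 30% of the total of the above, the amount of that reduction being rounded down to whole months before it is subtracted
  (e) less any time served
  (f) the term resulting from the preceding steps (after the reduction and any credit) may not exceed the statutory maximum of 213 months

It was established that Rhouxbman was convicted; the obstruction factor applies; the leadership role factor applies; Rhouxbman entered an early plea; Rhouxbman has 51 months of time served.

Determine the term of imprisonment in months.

112 months

Obstruction enhancement: +20 months
Leadership role enhancement: +60 months
Adjusted term: 152 months + 20 months + 60 months = 232 months
Early plea reduction: 30% of 232 months = 69 months (rounded down)
After reduction: 232 − 69 = 163 months
Less time served: 163 months − 51 months = 112 months
Cap at 213 months: 112 months is within the cap, no reduction.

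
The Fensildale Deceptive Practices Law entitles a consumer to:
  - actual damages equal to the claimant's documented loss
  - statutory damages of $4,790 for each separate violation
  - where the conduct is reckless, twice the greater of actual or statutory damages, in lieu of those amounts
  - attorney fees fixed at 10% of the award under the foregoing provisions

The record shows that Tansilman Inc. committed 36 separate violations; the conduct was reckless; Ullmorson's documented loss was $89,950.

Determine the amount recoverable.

Statutory damages: 36 × $4,790 = $172,440
Greater of actual damages ($89,950) or statutory damages ($172,440): $172,440
Doubled: 2 × $172,440 = $344,880
Attorney fees: 10% of $344,880 = $34,488
Total recovery: $344,880 + $34,488 = $379,368

Total recovery: $379,368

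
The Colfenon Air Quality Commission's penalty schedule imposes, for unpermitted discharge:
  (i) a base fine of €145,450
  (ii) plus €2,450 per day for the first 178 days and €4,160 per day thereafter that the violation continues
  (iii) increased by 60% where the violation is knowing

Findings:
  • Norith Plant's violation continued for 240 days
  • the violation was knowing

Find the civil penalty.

Civil penalty: €1,343,152

First 178 days: 178 × €2,450 = €436,100
Remaining days: (240 − 178) × €4,160 = €257,920
Per-day component: €436,100 + €257,920 = €694,020
Base plus per-day: €145,450 + €694,020 = €839,470
Enhancement: 60% of €839,470 = €503,682
Enhanced fine: €839,470 + €503,682 = €1,343,152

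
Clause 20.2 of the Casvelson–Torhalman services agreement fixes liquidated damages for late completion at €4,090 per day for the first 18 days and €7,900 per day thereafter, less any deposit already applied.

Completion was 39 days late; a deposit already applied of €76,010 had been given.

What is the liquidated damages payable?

First 18 days: 18 × €4,090 = €73,620
Remaining days: (39 − 18) × €7,900 = €165,900
Accrued per-day damages: €73,620 + €165,900 = €239,520
Less deposit already applied: €239,520 − €76,010 = €163,510

€163,510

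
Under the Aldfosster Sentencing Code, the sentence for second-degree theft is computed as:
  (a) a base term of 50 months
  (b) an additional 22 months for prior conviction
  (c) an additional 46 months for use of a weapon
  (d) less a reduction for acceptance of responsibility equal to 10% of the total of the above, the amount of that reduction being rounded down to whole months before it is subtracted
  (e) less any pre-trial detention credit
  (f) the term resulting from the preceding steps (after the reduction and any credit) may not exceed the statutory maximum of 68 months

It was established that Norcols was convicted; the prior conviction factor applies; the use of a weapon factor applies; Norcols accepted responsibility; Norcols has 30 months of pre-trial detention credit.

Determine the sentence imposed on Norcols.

Prior conviction enhancement: +22 months
Use of a weapon enhancement: +46 months
Adjusted term: 50 months + 22 months + 46 months = 118 months
Acceptance of responsibility reduction: 10% of 118 months = 11 months (rounded down)
After reduction: 118 − 11 = 107 months
Less pre-trial detention credit: 107 months − 30 months = 77 months
Cap at 68 months: 77 months exceeds the cap → 68 months

68 months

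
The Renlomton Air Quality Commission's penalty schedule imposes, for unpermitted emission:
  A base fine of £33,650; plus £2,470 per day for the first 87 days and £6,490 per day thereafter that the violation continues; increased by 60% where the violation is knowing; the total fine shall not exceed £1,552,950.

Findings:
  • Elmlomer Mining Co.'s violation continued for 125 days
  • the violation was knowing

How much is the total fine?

£792,256

First 87 days: 87 × £2,470 = £214,890
Remaining days: (125 − 87) × £6,490 = £246,620
Per-day component: £214,890 + £246,620 = £461,510
Base plus per-day: £33,650 + £461,510 = £495,160
Enhancement: 60% of £495,160 = £297,096
Enhanced fine: £495,160 + £297,096 = £792,256
Cap at £1,552,950: £792,256 is within the cap, no reduction.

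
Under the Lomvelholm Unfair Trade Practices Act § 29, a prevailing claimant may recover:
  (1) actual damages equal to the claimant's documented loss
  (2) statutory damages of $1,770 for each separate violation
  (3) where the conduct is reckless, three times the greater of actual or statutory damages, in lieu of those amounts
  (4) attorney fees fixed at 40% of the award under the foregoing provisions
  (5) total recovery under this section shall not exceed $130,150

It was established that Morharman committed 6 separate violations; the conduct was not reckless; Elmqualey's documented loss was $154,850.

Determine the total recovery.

Statutory damages: 6 × $1,770 = $10,620
Conduct not reckless: the in-lieu enhancement does not apply.
Actual plus statutory damages: $154,850 + $10,620 = $165,470
Attorney fees: 40% of $165,470 = $66,188
Total before cap: $165,470 + $66,188 = $231,658
Cap at $130,150: $231,658 exceeds the cap → $130,150

Total recovery: $130,150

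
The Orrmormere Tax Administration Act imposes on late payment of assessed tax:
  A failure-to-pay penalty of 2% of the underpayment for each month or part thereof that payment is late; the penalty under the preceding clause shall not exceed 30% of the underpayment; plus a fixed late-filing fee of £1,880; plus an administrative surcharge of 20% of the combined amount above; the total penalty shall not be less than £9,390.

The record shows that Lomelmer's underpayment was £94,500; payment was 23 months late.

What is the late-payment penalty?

£36,276

Accrued rate: 2% × 23 = 46%, capped at 30% → 30%
Failure-to-pay penalty: 30% of £94,500 = £28,350
Penalty before surcharge: £28,350 + £1,880 = £30,230
Administrative surcharge: 20% of £30,230 = £6,046
Total penalty: £30,230 + £6,046 = £36,276
Minimum £9,390: £36,276 meets the minimum, no increase.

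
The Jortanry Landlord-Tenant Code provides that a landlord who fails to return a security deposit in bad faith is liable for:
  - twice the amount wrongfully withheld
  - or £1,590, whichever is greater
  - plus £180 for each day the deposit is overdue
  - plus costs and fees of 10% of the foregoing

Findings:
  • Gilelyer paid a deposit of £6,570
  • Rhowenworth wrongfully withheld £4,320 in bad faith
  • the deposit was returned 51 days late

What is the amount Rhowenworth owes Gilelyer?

£19,602

Doubled: 2 × £4,320 = £8,640
Minimum £1,590: £8,640 meets the minimum, no increase.
Late-return penalty: 51 × £180 = £9,180
Damages plus late penalty: £8,640 + £9,180 = £17,820
Costs and fees: 10% of £17,820 = £1,782
Total recovery: £17,820 + £1,782 = £19,602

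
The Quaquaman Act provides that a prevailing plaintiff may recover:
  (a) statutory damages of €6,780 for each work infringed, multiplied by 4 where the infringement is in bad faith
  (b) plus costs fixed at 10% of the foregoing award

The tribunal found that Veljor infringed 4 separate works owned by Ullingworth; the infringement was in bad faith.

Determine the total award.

Statutory damages: 4 × €6,780 = €27,120
Multiplied by 4: 4 × €27,120 = €108,480
Costs: 10% of €108,480 = €10,848
Award plus costs: €108,480 + €10,848 = €119,328

€119,328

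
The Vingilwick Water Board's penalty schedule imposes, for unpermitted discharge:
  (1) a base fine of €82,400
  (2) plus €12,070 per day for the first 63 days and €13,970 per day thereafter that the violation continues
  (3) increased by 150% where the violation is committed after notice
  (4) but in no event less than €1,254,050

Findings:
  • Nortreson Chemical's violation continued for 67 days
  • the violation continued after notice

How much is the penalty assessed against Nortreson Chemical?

First 63 days: 63 × €12,070 = €760,410
Remaining days: (67 − 63) × €13,970 = €55,880
Per-day component: €760,410 + €55,880 = €816,290
Base plus per-day: €82,400 + €816,290 = €898,690
Enhancement: 150% of €898,690 = €1,348,035
Enhanced fine: €898,690 + €1,348,035 = €2,246,725
Minimum €1,254,050: €2,246,725 meets the minimum, no increase.

Civil penalty: €2,246,725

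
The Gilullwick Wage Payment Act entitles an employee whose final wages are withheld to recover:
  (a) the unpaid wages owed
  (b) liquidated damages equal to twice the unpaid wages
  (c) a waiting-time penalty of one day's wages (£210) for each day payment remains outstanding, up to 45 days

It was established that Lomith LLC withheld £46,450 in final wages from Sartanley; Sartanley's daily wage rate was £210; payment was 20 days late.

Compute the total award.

£143,550

Doubled: 2 × £46,450 = £92,900
Penalty days: min(20, 45) = 20
Waiting-time penalty: 20 × £210 = £4,200
Total award: £46,450 + £92,900 + £4,200 = £143,550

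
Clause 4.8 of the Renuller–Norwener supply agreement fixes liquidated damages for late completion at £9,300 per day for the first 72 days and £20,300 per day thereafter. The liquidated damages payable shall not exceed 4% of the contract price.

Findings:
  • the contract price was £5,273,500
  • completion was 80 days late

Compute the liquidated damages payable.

First 72 days: 72 × £9,300 = £669,600
Remaining days: (80 − 72) × £20,300 = £162,400
Accrued per-day damages: £669,600 + £162,400 = £832,000
Cap: 4% of £5,273,500 = £210,940
Cap at £210,940: £832,000 exceeds the cap → £210,940

£210,940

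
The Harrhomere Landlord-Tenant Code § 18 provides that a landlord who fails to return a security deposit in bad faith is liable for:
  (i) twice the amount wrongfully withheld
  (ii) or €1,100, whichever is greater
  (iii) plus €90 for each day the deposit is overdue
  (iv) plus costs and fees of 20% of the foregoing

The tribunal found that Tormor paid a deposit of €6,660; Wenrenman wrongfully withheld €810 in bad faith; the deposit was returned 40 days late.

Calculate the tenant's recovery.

€6,264

Doubled: 2 × €810 = €1,620
Minimum €1,100: €1,620 meets the minimum, no increase.
Late-return penalty: 40 × €90 = €3,600
Damages plus late penalty: €1,620 + €3,600 = €5,220
Costs and fees: 20% of €5,220 = €1,044
Total recovery: €5,220 + €1,044 = €6,264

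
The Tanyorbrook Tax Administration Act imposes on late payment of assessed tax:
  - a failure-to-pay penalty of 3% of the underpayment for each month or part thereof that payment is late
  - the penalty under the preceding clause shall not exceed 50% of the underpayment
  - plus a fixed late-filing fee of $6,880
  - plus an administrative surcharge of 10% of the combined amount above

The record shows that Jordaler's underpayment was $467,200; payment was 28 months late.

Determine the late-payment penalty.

$264,528

Accrued rate: 3% × 28 = 84%, capped at 50% → 50%
Failure-to-pay penalty: 50% of $467,200 = $233,600
Penalty before surcharge: $233,600 + $6,880 = $240,480
Administrative surcharge: 10% of $240,480 = $24,048
Total penalty: $240,480 + $24,048 = $264,528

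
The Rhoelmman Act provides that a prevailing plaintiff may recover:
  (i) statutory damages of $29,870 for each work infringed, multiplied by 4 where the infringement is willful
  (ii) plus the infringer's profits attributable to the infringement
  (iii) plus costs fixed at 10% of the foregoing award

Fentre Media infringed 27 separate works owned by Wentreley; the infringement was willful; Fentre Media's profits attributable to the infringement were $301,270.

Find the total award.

$3,879,953

Statutory damages: 27 × $29,870 = $806,490
Multiplied by 4: 4 × $806,490 = $3,225,960
Combined award: $3,225,960 + $301,270 = $3,527,230
Costs: 10% of $3,527,230 = $352,723
Award plus costs: $3,527,230 + $352,723 = $3,879,953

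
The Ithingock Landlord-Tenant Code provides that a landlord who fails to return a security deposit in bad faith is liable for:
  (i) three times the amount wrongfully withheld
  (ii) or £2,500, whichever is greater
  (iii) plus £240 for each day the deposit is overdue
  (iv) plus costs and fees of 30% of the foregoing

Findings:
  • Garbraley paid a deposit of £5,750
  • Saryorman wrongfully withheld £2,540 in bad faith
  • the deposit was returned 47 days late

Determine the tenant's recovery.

Recovery: £24,570

Trebled: 3 × £2,540 = £7,620
Minimum £2,500: £7,620 meets the minimum, no increase.
Late-return penalty: 47 × £240 = £11,280
Damages plus late penalty: £7,620 + £11,280 = £18,900
Costs and fees: 30% of £18,900 = £5,670
Total recovery: £18,900 + £5,670 = £24,570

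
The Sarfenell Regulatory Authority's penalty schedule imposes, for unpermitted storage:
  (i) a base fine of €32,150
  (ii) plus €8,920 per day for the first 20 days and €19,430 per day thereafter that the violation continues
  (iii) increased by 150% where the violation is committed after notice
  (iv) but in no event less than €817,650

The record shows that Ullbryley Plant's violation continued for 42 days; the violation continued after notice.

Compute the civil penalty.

€1,595,025

First 20 days: 20 × €8,920 = €178,400
Remaining days: (42 − 20) × €19,430 = €427,460
Per-day component: €178,400 + €427,460 = €605,860
Base plus per-day: €32,150 + €605,860 = €638,010
Enhancement: 150% of €638,010 = €957,015
Enhanced fine: €638,010 + €957,015 = €1,595,025
Minimum €817,650: €1,595,025 meets the minimum, no increase.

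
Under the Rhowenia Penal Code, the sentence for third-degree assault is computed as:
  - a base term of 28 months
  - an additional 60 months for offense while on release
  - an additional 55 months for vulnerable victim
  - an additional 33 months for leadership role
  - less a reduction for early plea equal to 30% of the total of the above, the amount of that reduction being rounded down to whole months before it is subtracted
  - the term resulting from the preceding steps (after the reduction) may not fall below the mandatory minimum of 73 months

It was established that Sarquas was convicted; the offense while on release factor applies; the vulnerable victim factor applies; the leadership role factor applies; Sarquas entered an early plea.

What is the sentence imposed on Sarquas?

Offense while on release enhancement: +60 months
Vulnerable victim enhancement: +55 months
Leadership role enhancement: +33 months
Adjusted term: 28 months + 60 months + 55 months + 33 months = 176 months
Early plea reduction: 30% of 176 months = 52 months (rounded down)
After reduction: 176 − 52 = 124 months
Minimum 73 months: 124 months meets the minimum, no increase.

124 months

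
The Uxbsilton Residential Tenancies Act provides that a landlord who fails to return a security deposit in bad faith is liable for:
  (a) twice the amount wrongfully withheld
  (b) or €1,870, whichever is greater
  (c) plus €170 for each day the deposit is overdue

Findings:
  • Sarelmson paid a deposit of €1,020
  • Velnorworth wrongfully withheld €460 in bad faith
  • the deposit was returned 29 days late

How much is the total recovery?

Doubled: 2 × €460 = €920
Minimum €1,870: €920 is below the minimum → €1,870
Late-return penalty: 29 × €170 = €4,930
Damages plus late penalty: €1,870 + €4,930 = €6,800

Recovery: €6,800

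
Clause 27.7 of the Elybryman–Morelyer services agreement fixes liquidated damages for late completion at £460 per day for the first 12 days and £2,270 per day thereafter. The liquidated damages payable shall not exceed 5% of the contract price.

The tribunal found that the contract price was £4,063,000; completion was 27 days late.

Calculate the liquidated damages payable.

First 12 days: 12 × £460 = £5,520
Remaining days: (27 − 12) × £2,270 = £34,050
Accrued per-day damages: £5,520 + £34,050 = £39,570
Cap: 5% of £4,063,000 = £203,150
Cap at £203,150: £39,570 is within the cap, no reduction.

Liquidated damages: £39,570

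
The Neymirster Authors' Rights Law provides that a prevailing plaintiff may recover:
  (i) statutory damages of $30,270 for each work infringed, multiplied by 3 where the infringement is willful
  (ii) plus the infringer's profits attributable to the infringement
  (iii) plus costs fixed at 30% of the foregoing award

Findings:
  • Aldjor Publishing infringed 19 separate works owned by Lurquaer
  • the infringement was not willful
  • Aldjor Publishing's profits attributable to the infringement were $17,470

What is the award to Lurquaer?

Statutory damages: 19 × $30,270 = $575,130
Infringement not willful: no ×3 enhancement.
Combined award: $575,130 + $17,470 = $592,600
Costs: 30% of $592,600 = $177,780
Award plus costs: $592,600 + $177,780 = $770,380

Award: $770,380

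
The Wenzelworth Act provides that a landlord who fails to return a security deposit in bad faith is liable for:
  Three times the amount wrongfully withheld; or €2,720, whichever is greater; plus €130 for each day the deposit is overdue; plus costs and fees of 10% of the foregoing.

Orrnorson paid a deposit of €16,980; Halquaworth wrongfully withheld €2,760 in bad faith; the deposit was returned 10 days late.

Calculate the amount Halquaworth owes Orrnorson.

Trebled: 3 × €2,760 = €8,280
Minimum €2,720: €8,280 meets the minimum, no increase.
Late-return penalty: 10 × €130 = €1,300
Damages plus late penalty: €8,280 + €1,300 = €9,580
Costs and fees: 10% of €9,580 = €958
Total recovery: €9,580 + €958 = €10,538

€10,538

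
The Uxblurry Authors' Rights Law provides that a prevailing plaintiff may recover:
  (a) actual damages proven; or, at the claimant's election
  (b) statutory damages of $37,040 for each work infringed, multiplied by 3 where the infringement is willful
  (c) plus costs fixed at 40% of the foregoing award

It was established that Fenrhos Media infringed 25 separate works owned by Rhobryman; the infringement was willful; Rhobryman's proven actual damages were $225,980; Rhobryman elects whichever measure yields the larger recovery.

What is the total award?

Statutory damages: 25 × $37,040 = $926,000
Trebled: 3 × $926,000 = $2,778,000
Greater of actual damages ($225,980) or enhanced statutory damages ($2,778,000): $2,778,000
Costs: 40% of $2,778,000 = $1,111,200
Award plus costs: $2,778,000 + $1,111,200 = $3,889,200

$3,889,200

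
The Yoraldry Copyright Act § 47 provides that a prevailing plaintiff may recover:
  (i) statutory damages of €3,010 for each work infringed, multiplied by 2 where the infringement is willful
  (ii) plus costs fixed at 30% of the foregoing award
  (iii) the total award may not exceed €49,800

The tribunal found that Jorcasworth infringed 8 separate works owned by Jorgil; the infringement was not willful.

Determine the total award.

€31,304

Statutory damages: 8 × €3,010 = €24,080
Infringement not willful: no ×2 enhancement.
Costs: 30% of €24,080 = €7,224
Award plus costs: €24,080 + €7,224 = €31,304
Cap at €49,800: €31,304 is within the cap, no reduction.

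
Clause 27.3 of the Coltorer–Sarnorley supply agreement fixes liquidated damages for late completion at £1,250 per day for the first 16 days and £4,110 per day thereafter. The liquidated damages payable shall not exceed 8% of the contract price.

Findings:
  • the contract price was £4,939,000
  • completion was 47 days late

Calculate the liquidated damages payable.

£147,410

First 16 days: 16 × £1,250 = £20,000
Remaining days: (47 − 16) × £4,110 = £127,410
Accrued per-day damages: £20,000 + £127,410 = £147,410
Cap: 8% of £4,939,000 = £395,120
Cap at £395,120: £147,410 is within the cap, no reduction.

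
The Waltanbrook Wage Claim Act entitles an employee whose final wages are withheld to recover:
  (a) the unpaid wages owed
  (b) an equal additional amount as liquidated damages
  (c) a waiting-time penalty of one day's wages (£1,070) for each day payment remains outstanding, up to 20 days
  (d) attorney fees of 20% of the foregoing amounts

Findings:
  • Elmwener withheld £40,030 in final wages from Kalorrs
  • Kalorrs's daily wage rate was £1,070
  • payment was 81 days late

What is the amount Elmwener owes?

£121,752

Liquidated damages (equal amount): £40,030
Penalty days: min(81, 20) = 20
Waiting-time penalty: 20 × £1,070 = £21,400
Subtotal: £40,030 + £40,030 + £21,400 = £101,460
Attorney fees: 20% of £101,460 = £20,292
Total award: £101,460 + £20,292 = £121,752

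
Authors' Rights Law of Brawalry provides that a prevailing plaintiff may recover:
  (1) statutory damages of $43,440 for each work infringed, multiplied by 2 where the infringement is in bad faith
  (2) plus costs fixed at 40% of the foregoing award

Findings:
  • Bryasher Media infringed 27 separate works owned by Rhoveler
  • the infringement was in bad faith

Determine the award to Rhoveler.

$3,284,064

Statutory damages: 27 × $43,440 = $1,172,880
Doubled: 2 × $1,172,880 = $2,345,760
Costs: 40% of $2,345,760 = $938,304
Award plus costs: $2,345,760 + $938,304 = $3,284,064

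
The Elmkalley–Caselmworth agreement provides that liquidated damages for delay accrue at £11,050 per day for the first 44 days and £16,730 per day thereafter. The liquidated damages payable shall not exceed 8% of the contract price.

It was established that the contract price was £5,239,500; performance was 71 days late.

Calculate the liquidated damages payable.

£419,160

First 44 days: 44 × £11,050 = £486,200
Remaining days: (71 − 44) × £16,730 = £451,710
Accrued per-day damages: £486,200 + £451,710 = £937,910
Cap: 8% of £5,239,500 = £419,160
Cap at £419,160: £937,910 exceeds the cap → £419,160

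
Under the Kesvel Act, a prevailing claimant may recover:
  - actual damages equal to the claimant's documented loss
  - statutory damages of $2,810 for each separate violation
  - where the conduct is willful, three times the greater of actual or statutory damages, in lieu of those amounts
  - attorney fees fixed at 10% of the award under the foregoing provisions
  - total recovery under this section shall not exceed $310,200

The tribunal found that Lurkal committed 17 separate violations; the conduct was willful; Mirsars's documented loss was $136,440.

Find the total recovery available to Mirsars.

Statutory damages: 17 × $2,810 = $47,770
Greater of actual damages ($136,440) or statutory damages ($47,770): $136,440
Trebled: 3 × $136,440 = $409,320
Attorney fees: 10% of $409,320 = $40,932
Total before cap: $409,320 + $40,932 = $450,252
Cap at $310,200: $450,252 exceeds the cap → $310,200

$310,200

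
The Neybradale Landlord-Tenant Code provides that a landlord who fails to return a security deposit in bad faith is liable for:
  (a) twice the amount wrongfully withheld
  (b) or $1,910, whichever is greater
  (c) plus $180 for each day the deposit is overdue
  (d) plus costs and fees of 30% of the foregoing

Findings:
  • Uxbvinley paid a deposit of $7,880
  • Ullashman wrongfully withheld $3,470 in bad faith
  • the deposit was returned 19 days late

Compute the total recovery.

Doubled: 2 × $3,470 = $6,940
Minimum $1,910: $6,940 meets the minimum, no increase.
Late-return penalty: 19 × $180 = $3,420
Damages plus late penalty: $6,940 + $3,420 = $10,360
Costs and fees: 30% of $10,360 = $3,108
Total recovery: $10,360 + $3,108 = $13,468

Recovery: $13,468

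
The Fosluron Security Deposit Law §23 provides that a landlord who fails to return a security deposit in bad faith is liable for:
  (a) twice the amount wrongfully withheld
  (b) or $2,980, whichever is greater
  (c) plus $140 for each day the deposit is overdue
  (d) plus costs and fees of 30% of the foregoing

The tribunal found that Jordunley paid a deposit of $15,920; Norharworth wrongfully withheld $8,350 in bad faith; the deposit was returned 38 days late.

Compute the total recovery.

$28,626

Doubled: 2 × $8,350 = $16,700
Minimum $2,980: $16,700 meets the minimum, no increase.
Late-return penalty: 38 × $140 = $5,320
Damages plus late penalty: $16,700 + $5,320 = $22,020
Costs and fees: 30% of $22,020 = $6,606
Total recovery: $22,020 + $6,606 = $28,626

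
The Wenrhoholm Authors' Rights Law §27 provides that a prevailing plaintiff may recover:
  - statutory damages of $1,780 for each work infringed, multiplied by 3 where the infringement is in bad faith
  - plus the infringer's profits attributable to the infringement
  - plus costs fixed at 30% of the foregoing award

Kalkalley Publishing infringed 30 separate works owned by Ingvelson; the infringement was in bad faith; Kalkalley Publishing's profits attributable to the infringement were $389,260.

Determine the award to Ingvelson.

$714,298

Statutory damages: 30 × $1,780 = $53,400
Trebled: 3 × $53,400 = $160,200
Combined award: $160,200 + $389,260 = $549,460
Costs: 30% of $549,460 = $164,838
Award plus costs: $549,460 + $164,838 = $714,298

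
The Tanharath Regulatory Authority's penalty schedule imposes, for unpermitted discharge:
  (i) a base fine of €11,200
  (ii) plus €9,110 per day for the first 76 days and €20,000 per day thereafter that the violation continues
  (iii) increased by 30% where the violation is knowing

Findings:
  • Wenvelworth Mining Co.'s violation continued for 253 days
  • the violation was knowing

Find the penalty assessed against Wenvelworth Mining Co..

€5,516,628

First 76 days: 76 × €9,110 = €692,360
Remaining days: (253 − 76) × €20,000 = €3,540,000
Per-day component: €692,360 + €3,540,000 = €4,232,360
Base plus per-day: €11,200 + €4,232,360 = €4,243,560
Enhancement: 30% of €4,243,560 = €1,273,068
Enhanced fine: €4,243,560 + €1,273,068 = €5,516,628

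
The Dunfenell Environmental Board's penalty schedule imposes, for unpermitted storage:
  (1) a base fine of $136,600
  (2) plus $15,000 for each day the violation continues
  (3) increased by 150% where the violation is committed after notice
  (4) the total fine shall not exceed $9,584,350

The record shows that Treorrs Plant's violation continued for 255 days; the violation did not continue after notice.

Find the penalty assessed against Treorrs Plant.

Per-day component: 255 × $15,000 = $3,825,000
Base plus per-day: $136,600 + $3,825,000 = $3,961,600
The violation did not continue after notice: no 150% increase.
Cap at $9,584,350: $3,961,600 is within the cap, no reduction.

$3,961,600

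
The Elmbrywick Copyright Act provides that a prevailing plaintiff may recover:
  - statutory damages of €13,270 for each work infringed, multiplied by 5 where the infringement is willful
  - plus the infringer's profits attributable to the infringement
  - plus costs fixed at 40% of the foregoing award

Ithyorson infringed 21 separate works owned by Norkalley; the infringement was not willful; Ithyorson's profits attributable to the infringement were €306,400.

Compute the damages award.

Statutory damages: 21 × €13,270 = €278,670
Infringement not willful: no ×5 enhancement.
Combined award: €278,670 + €306,400 = €585,070
Costs: 40% of €585,070 = €234,028
Award plus costs: €585,070 + €234,028 = €819,098

€819,098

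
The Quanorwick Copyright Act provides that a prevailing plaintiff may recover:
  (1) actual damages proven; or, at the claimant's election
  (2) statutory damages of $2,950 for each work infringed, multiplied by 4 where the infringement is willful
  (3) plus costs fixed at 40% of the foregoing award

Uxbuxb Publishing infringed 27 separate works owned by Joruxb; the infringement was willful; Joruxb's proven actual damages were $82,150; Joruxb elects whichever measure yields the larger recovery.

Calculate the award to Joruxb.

Statutory damages: 27 × $2,950 = $79,650
Multiplied by 4: 4 × $79,650 = $318,600
Greater of actual damages ($82,150) or enhanced statutory damages ($318,600): $318,600
Costs: 40% of $318,600 = $127,440
Award plus costs: $318,600 + $127,440 = $446,040

$446,040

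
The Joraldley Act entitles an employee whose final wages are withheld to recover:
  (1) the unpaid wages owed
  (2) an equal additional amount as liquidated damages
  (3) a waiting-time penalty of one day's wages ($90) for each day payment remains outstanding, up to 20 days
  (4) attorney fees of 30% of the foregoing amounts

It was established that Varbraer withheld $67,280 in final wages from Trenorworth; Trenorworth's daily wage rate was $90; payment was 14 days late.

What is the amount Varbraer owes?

Total award: $176,566

Liquidated damages (equal amount): $67,280
Penalty days: min(14, 20) = 14
Waiting-time penalty: 14 × $90 = $1,260
Subtotal: $67,280 + $67,280 + $1,260 = $135,820
Attorney fees: 30% of $135,820 = $40,746
Total award: $135,820 + $40,746 = $176,566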